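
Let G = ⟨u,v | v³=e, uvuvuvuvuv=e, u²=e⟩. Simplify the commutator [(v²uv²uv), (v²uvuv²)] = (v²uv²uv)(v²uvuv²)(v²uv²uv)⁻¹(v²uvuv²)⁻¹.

[(v²uv²uv), (v²uvuv²)] = (v²uv²uv)·(v²uvuv²)·(v²uv²uv)⁻¹·(v²uvuv²)⁻¹.
  (v²uv²uv) · (v²uvuv²) = v
  v · (v²uvuv) = uvuv
  (uvuv) · (vuv²uv) = uv²uvuv²

Answer: uv²uvuv²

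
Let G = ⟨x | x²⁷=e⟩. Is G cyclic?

|G| = 27. The element x has order 27 (its powers give 27 distinct elements), so ⟨x⟩ = G and G is cyclic.

Answer: Yes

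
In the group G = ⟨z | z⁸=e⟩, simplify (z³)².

Compute successive powers of (z³), reducing at each step:
  (z³)²: (z³) · z³ = z⁶

Answer: z⁶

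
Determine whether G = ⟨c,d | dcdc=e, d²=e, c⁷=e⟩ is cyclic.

Every cyclic group is abelian. But c·d = cd while d·c = c⁶d, so c·d ≠ d·c and G is not abelian. Hence G is not cyclic.

Answer: No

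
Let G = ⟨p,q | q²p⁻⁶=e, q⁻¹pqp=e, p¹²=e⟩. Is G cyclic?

Every cyclic group is abelian. But p·q = pq while q·p = p⁵q⁻¹, so p·q ≠ q·p and G is not abelian. Hence G is not cyclic.

Answer: No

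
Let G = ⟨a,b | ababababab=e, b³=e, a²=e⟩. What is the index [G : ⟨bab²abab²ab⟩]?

First find ord(bab²abab²ab) by computing successive powers:
  (bab²abab²ab)¹ = bab²abab²ab, (bab²abab²ab)² = e.
So |⟨bab²abab²ab⟩| = ord(bab²abab²ab) = 2. With |G| = 60, by Lagrange [G : ⟨bab²abab²ab⟩] = 60/2 = 30.

Answer: 30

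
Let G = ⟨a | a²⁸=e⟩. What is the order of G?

G is generated by a single element, so G is cyclic. The relator gives a²⁸ = e and no smaller power is forced to be e, so the 28 powers {a, e, a², a³, a⁴, a⁵, a⁶, a⁷, a⁸, a⁹, a²², a²³, a²¹, a²⁰, a²⁴, a²⁵, a²⁶, a²⁷, a¹², a¹³, a¹¹, a¹⁰, a¹⁴, a¹⁵, a¹⁶, a¹⁷, a¹⁸, a¹⁹} are distinct. Hence |G| = 28.

Answer: 28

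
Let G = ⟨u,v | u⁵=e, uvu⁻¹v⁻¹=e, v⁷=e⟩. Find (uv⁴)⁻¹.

The order of (uv⁴) is 35 (smallest k with (uv⁴)ᵏ = e), so (uv⁴)⁻¹ = (uv⁴)³⁴ = u⁴v³.
Check: (uv⁴) · (u⁴v³) → (uv⁴) · u⁴ = v⁴;   (v⁴) · v³ = e, giving e as required.

Answer: u⁴v³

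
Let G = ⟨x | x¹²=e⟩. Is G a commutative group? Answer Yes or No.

G has a single generator, so G is cyclic and hence abelian.

Answer: Yes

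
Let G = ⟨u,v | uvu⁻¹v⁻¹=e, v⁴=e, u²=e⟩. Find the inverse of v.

The order of v is 4 (smallest k with vᵏ = e), so v⁻¹ = v³ = v³.
Check: v · (v³) → v · v³ = e, giving e as required.

Answer: v³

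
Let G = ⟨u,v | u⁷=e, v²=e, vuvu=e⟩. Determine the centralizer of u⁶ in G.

⟨u⁶⟩ ⊆ C_G(u⁶) since powers of u⁶ commute with u⁶; so |C_G(u⁶)| ≥ |⟨u⁶⟩| = 7.
By orbit–stabilizer, |C_G(u⁶)| = |G| / |conj. class of u⁶| = 14 / 2 = 7.
The 7 elements commuting with u⁶ are {e, u, u², u³, u⁴, u⁵, u⁶}.

Answer: {e, u, u², u³, u⁴, u⁵, u⁶}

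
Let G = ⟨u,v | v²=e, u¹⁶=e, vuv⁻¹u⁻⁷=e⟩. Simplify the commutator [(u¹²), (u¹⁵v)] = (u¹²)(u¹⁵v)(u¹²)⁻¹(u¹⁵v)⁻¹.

[(u¹²), (u¹⁵v)] = (u¹²)·(u¹⁵v)·(u¹²)⁻¹·(u¹⁵v)⁻¹.
  (u¹²) · (u¹⁵v) = u¹¹v
  (u¹¹v) · (u⁴) = u⁷v
  (u⁷v) · (u⁷v) = u⁸

Answer: u⁸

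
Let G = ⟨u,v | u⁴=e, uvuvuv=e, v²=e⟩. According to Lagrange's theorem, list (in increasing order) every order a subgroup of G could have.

|G| = 24 = 2³ · 3. By Lagrange's theorem the order of any subgroup divides 24; the divisors of 24 are 1, 2, 3, 4, 6, 8, 12, 24.

Answer: 1, 2, 3, 4, 6, 8, 12, 24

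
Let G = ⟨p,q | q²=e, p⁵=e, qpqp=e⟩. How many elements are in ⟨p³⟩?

|⟨p³⟩| equals the order of p³. Compute successive powers until reaching e:
  (p³)¹ = p³, (p³)² = p, (p³)³ = p⁴, (p³)⁴ = p², (p³)⁵ = e.
The smallest positive k with (p³)ᵏ = e is 5, so |⟨p³⟩| = 5.

Answer: 5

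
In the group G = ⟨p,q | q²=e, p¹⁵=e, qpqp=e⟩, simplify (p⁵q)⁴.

Compute successive powers of (p⁵q), reducing at each step:
  (p⁵q)²: (p⁵q) · p⁵ = q;   q · q = e
  (p⁵q)³: e · p⁵ = p⁵;   (p⁵) · q = p⁵q
  (p⁵q)⁴: (p⁵q) · p⁵ = q;   q · q = e

Answer: e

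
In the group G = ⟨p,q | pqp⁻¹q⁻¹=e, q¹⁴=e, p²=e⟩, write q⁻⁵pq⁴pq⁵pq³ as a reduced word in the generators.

Multiply left to right, reducing at each step:
  (q⁹) · p = pq⁹
  (pq⁹) · q⁴ = pq¹³
  (pq¹³) · p = q¹³
  (q¹³) · q⁵ = q⁴
  (q⁴) · p = pq⁴
  (pq⁴) · q³ = pq⁷

Answer: pq⁷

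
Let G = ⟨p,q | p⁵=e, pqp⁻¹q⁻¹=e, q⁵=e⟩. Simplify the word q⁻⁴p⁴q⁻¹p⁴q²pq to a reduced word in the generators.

Multiply left to right, reducing at each step:
  q · p⁴ = p⁴q
  (p⁴q) · q⁻¹ = p⁴
  (p⁴) · p⁴ = p³
  (p³) · q² = p³q²
  (p³q²) · p = p⁴q²
  (p⁴q²) · q = p⁴q³

Answer: p⁴q³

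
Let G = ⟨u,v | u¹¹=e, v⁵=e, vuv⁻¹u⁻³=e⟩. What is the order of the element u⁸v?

Compute successive powers until reaching e:
  (u⁸v)¹ = u⁸v, (u⁸v)² = u¹⁰v², (u⁸v)³ = u⁵v³, (u⁸v)⁴ = uv⁴, (u⁸v)⁵ = e.
The smallest positive k with (u⁸v)ᵏ = e is 5.

Answer: 5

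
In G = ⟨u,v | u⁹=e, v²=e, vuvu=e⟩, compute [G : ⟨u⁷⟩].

First find ord(u⁷) by computing successive powers:
  (u⁷)¹ = u⁷, (u⁷)² = u⁵, (u⁷)³ = u³, (u⁷)⁴ = u, (u⁷)⁵ = u⁸, (u⁷)⁶ = u⁶, (u⁷)⁷ = u⁴, (u⁷)⁸ = u², (u⁷)⁹ = e.
So |⟨u⁷⟩| = ord(u⁷) = 9. With |G| = 18, by Lagrange [G : ⟨u⁷⟩] = 18/9 = 2.

Answer: 2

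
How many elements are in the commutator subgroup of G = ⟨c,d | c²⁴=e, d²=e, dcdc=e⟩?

G' = [G, G] is generated by all commutators. The generator-pair commutators are: [c, d] = c².
The subgroup they normally generate is {e, c², c⁴, c⁶, c⁸, c¹⁰, c¹², c¹⁴, c¹⁶, c¹⁸, c²⁰, c²²}, of order 12.
Check: |G/G'| = 48/12 = 4 is the order of the abelianisation.

Answer: 12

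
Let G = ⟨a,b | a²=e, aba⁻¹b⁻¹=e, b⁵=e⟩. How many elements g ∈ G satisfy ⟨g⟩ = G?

G is cyclic of order 10. An element generates G iff its order is 10, and a cyclic group of order 10 has exactly φ(10) = 4 such elements.

Answer: 4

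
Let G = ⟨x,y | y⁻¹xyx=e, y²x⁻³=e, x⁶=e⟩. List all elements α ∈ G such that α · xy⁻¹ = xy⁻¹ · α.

⟨xy⁻¹⟩ ⊆ C_G(xy⁻¹) since powers of xy⁻¹ commute with xy⁻¹; so |C_G(xy⁻¹)| ≥ |⟨xy⁻¹⟩| = 4.
By orbit–stabilizer, |C_G(xy⁻¹)| = |G| / |conj. class of xy⁻¹| = 12 / 3 = 4.
The 4 elements commuting with xy⁻¹ are {e, x³, xy, xy⁻¹}.

Answer: {e, x³, xy, xy⁻¹}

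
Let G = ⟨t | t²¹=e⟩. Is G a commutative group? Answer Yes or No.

G has a single generator, so G is cyclic and hence abelian.

Answer: Yes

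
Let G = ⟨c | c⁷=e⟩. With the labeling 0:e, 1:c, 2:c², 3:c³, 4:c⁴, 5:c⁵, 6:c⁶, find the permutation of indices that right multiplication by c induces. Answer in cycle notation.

(0 1 2 3 4 5 6)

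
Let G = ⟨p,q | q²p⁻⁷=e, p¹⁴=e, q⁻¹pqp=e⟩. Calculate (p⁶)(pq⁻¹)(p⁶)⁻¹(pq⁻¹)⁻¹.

[(p⁶), (pq⁻¹)] = (p⁶)·(pq⁻¹)·(p⁶)⁻¹·(pq⁻¹)⁻¹.
  (p⁶) · (pq⁻¹) = q
  q · (p⁸) = p⁶q
  (p⁶q) · (pq) = p¹²

Answer: p¹²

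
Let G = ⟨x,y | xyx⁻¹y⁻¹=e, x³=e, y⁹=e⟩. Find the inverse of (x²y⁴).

The order of (x²y⁴) is 9 (smallest k with (x²y⁴)ᵏ = e), so (x²y⁴)⁻¹ = (x²y⁴)⁸ = xy⁵.
Check: (x²y⁴) · (xy⁵) → (x²y⁴) · x = y⁴;   (y⁴) · y⁵ = e, giving e as required.

Answer: xy⁵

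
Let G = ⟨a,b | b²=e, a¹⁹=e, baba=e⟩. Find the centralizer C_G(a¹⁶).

⟨a¹⁶⟩ ⊆ C_G(a¹⁶) since powers of a¹⁶ commute with a¹⁶; so |C_G(a¹⁶)| ≥ |⟨a¹⁶⟩| = 19.
By orbit–stabilizer, |C_G(a¹⁶)| = |G| / |conj. class of a¹⁶| = 38 / 2 = 19.
The 19 elements commuting with a¹⁶ are {e, a, a², a³, a⁴, a⁵, a⁶, a⁷, a⁸, a⁹, a¹⁰, a¹¹, a¹², a¹³, a¹⁴, a¹⁵, a¹⁶, a¹⁷, a¹⁸}.

Answer: {e, a, a², a³, a⁴, a⁵, a⁶, a⁷, a⁸, a⁹, a¹⁰, a¹¹, a¹², a¹³, a¹⁴, a¹⁵, a¹⁶, a¹⁷, a¹⁸}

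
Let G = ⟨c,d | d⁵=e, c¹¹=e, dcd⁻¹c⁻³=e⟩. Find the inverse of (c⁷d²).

The order of (c⁷d²) is 5 (smallest k with (c⁷d²)ᵏ = e), so (c⁷d²)⁻¹ = (c⁷d²)⁴ = c⁹d³.
Check: (c⁷d²) · (c⁹d³) → (c⁷d²) · c⁹ = d²;   (d²) · d³ = e, giving e as required.

Answer: c⁹d³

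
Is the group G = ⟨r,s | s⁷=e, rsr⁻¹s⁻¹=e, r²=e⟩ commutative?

Each pair of generators commutes: r·s = rs = s·r. Since the generators pairwise commute, every element of G commutes with every other, so G is abelian.

Answer: Yes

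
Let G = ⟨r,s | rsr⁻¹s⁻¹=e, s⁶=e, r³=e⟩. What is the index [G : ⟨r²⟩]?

First find ord(r²) by computing successive powers:
  (r²)¹ = r², (r²)² = r, (r²)³ = e.
So |⟨r²⟩| = ord(r²) = 3. With |G| = 18, by Lagrange [G : ⟨r²⟩] = 18/3 = 6.

Answer: 6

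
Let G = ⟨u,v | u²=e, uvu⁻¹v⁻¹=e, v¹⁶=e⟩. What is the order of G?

Enumerate words in the generators, reducing via the relations: the distinct elements are
  {e, u, v, uv, v², v³, v⁴, v⁵, v⁶, v⁷, v⁸, v⁹, uv², uv³, uv⁴, uv⁵, uv⁶, uv⁷, uv⁸, uv⁹, v¹², v¹³, v¹¹, v¹⁰, v¹⁴, v¹⁵, uv¹², uv¹³, uv¹¹, uv¹⁰, uv¹⁴, uv¹⁵}.
No further products give new elements, so |G| = 32.

Answer: 32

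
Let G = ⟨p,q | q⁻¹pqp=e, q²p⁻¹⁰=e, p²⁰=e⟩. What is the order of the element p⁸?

Compute successive powers until reaching e:
  (p⁸)¹ = p⁸, (p⁸)² = p¹⁶, (p⁸)³ = p⁴, (p⁸)⁴ = p¹², (p⁸)⁵ = e.
The smallest positive k with (p⁸)ᵏ = e is 5.

Answer: 5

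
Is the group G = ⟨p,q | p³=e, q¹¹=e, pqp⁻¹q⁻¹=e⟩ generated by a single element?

|G| = 33. The element pq has order 33 (its powers give 33 distinct elements), so ⟨pq⟩ = G and G is cyclic.

Answer: Yes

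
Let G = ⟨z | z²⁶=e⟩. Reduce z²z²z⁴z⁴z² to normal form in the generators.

Multiply left to right, reducing at each step:
  (z²) · z² = z⁴
  (z⁴) · z⁴ = z⁸
  (z⁸) · z⁴ = z¹²
  (z¹²) · z² = z¹⁴

Answer: z¹⁴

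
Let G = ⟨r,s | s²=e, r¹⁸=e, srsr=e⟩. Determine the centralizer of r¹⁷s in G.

⟨r¹⁷s⟩ ⊆ C_G(r¹⁷s) since powers of r¹⁷s commute with r¹⁷s; so |C_G(r¹⁷s)| ≥ |⟨r¹⁷s⟩| = 2.
By orbit–stabilizer, |C_G(r¹⁷s)| = |G| / |conj. class of r¹⁷s| = 36 / 9 = 4.
The 4 elements commuting with r¹⁷s are {e, r⁹, r¹⁷s, r⁸s}.

Answer: {e, r⁹, r¹⁷s, r⁸s}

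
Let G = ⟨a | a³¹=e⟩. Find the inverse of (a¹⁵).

The order of (a¹⁵) is 31 (smallest k with (a¹⁵)ᵏ = e), so (a¹⁵)⁻¹ = (a¹⁵)³⁰ = a¹⁶.
Check: (a¹⁵) · (a¹⁶) → (a¹⁵) · a¹⁶ = e, giving e as required.

Answer: a¹⁶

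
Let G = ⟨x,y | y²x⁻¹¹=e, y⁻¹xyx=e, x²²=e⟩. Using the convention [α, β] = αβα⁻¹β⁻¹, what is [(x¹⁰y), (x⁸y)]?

[(x¹⁰y), (x⁸y)] = (x¹⁰y)·(x⁸y)·(x¹⁰y)⁻¹·(x⁸y)⁻¹.
  (x¹⁰y) · (x⁸y) = x¹³
  (x¹³) · (x¹⁰y⁻¹) = xy⁻¹
  (xy⁻¹) · (x⁸y⁻¹) = x⁴

Answer: x⁴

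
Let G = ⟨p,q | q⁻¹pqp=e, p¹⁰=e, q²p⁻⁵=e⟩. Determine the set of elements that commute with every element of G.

An element z ∈ Z(G) iff z commutes with every generator.
For example p⁵ is central: (p⁵)·p = p⁶ = p·(p⁵); (p⁵)·q = q⁻¹ = q·(p⁵).
Whereas p ∉ Z(G) since p·q = pq ≠ p⁴q⁻¹ = q·p.
Checking each of the 20 elements this way gives Z(G) = {e, p⁵}, of order 2.

Answer: {e, p⁵}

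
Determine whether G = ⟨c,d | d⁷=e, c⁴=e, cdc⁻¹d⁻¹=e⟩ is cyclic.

|G| = 28. The element cd has order 28 (its powers give 28 distinct elements), so ⟨cd⟩ = G and G is cyclic.

Answer: Yes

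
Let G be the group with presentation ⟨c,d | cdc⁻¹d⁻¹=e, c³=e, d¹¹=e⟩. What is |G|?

Enumerate words in the generators, reducing via the relations: the distinct elements are
  {c, d, e, cd, c², d², d³, d⁴, d⁵, d⁶, d⁷, d⁸, d⁹, cd², cd³, cd⁴, cd⁵, cd⁶, cd⁷, cd⁸, cd⁹, c²d, d¹⁰, cd¹⁰, c²d², c²d³, c²d⁴, c²d⁵, c²d⁶, c²d⁷, c²d⁸, c²d⁹, c²d¹⁰}.
No further products give new elements, so |G| = 33.

Answer: 33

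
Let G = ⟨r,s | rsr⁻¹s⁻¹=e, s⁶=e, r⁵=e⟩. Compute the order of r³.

Compute successive powers until reaching e:
  (r³)¹ = r³, (r³)² = r, (r³)³ = r⁴, (r³)⁴ = r², (r³)⁵ = e.
The smallest positive k with (r³)ᵏ = e is 5.

Answer: 5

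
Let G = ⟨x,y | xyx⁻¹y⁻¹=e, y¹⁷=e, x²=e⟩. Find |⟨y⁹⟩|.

|⟨y⁹⟩| equals the order of y⁹. Compute successive powers until reaching e:
  (y⁹)¹ = y⁹, (y⁹)² = y, (y⁹)³ = y¹⁰, (y⁹)⁴ = y², (y⁹)⁵ = y¹¹, (y⁹)⁶ = y³, (y⁹)⁷ = y¹², (y⁹)⁸ = y⁴, (y⁹)⁹ = y¹³, (y⁹)¹⁰ = y⁵, (y⁹)¹¹ = y¹⁴, (y⁹)¹² = y⁶, (y⁹)¹³ = y¹⁵, (y⁹)¹⁴ = y⁷, (y⁹)¹⁵ = y¹⁶, (y⁹)¹⁶ = y⁸, (y⁹)¹⁷ = e.
The smallest positive k with (y⁹)ᵏ = e is 17, so |⟨y⁹⟩| = 17.

Answer: 17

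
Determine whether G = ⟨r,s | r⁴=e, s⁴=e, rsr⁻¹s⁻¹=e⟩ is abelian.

Each pair of generators commutes: r·s = rs = s·r. Since the generators pairwise commute, every element of G commutes with every other, so G is abelian.

Answer: Yes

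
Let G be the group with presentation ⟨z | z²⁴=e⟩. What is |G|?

G is generated by a single element, so G is cyclic. The relator gives z²⁴ = e and no smaller power is forced to be e, so the 24 powers {e, z, z², z³, z⁴, z⁵, z⁶, z⁷, z⁸, z⁹, z²², z²³, z²¹, z²⁰, z¹², z¹³, z¹¹, z¹⁰, z¹⁴, z¹⁵, z¹⁶, z¹⁷, z¹⁸, z¹⁹} are distinct. Hence |G| = 24.

Answer: 24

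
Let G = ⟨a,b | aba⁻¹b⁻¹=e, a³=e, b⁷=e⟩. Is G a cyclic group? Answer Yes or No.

|G| = 21. The element ab has order 21 (its powers give 21 distinct elements), so ⟨ab⟩ = G and G is cyclic.

Answer: Yes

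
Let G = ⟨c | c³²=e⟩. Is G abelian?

G has a single generator, so G is cyclic and hence abelian.

Answer: Yes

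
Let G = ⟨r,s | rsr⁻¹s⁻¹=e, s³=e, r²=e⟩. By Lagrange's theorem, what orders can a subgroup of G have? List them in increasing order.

|G| = 6 = 2 · 3. By Lagrange's theorem the order of any subgroup divides 6; the divisors of 6 are 1, 2, 3, 6.

Answer: 1, 2, 3, 6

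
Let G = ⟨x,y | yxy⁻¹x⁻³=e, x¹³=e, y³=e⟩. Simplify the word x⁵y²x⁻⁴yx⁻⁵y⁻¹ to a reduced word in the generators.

Multiply left to right, reducing at each step:
  (x⁵) · y² = x⁵y²
  (x⁵y²) · x⁻⁴ = x⁸y²
  (x⁸y²) · y = x⁸
  (x⁸) · x⁻⁵ = x³
  (x³) · y⁻¹ = x³y²

Answer: x³y²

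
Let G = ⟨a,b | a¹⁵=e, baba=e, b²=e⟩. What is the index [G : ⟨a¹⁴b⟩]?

First find ord(a¹⁴b) by computing successive powers:
  (a¹⁴b)¹ = a¹⁴b, (a¹⁴b)² = e.
So |⟨a¹⁴b⟩| = ord(a¹⁴b) = 2. With |G| = 30, by Lagrange [G : ⟨a¹⁴b⟩] = 30/2 = 15.

Answer: 15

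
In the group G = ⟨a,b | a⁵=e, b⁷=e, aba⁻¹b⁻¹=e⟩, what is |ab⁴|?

Compute successive powers until reaching e:
  (ab⁴)¹ = ab⁴, (ab⁴)² = a²b, (ab⁴)³ = a³b⁵, (ab⁴)⁴ = a⁴b², (ab⁴)⁵ = b⁶, (ab⁴)⁶ = ab³, (ab⁴)⁷ = a², (ab⁴)⁸ = a³b⁴, (ab⁴)⁹ = a⁴b, (ab⁴)¹⁰ = b⁵, (ab⁴)¹¹ = ab², (ab⁴)¹² = a²b⁶, (ab⁴)¹³ = a³b³, (ab⁴)¹⁴ = a⁴, (ab⁴)¹⁵ = b⁴, (ab⁴)¹⁶ = ab, (ab⁴)¹⁷ = a²b⁵, (ab⁴)¹⁸ = a³b², (ab⁴)¹⁹ = a⁴b⁶, (ab⁴)²⁰ = b³, (ab⁴)²¹ = a, (ab⁴)²² = a²b⁴, (ab⁴)²³ = a³b, (ab⁴)²⁴ = a⁴b⁵, (ab⁴)²⁵ = b², (ab⁴)²⁶ = ab⁶, (ab⁴)²⁷ = a²b³, (ab⁴)²⁸ = a³, (ab⁴)²⁹ = a⁴b⁴, (ab⁴)³⁰ = b, (ab⁴)³¹ = ab⁵, (ab⁴)³² = a²b², (ab⁴)³³ = a³b⁶, (ab⁴)³⁴ = a⁴b³, (ab⁴)³⁵ = e.
The smallest positive k with (ab⁴)ᵏ = e is 35.

Answer: 35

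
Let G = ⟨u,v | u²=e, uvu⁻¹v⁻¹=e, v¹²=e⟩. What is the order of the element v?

Compute successive powers until reaching e:
  v¹ = v, v² = v², v³ = v³, v⁴ = v⁴, v⁵ = v⁵, v⁶ = v⁶, v⁷ = v⁷, v⁸ = v⁸, v⁹ = v⁹, v¹⁰ = v¹⁰, v¹¹ = v¹¹, v¹² = e.
The smallest positive k with vᵏ = e is 12.

Answer: 12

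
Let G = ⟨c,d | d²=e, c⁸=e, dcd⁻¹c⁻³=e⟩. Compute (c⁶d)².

Compute successive powers of (c⁶d), reducing at each step:
  (c⁶d)²: (c⁶d) · c⁶ = d;   d · d = e

Answer: e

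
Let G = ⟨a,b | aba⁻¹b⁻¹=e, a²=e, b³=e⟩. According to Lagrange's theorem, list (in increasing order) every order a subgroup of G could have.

|G| = 6 = 2 · 3. By Lagrange's theorem the order of any subgroup divides 6; the divisors of 6 are 1, 2, 3, 6.

Answer: 1, 2, 3, 6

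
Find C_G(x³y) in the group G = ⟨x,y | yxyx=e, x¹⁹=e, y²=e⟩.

⟨x³y⟩ ⊆ C_G(x³y) since powers of x³y commute with x³y; so |C_G(x³y)| ≥ |⟨x³y⟩| = 2.
By orbit–stabilizer, |C_G(x³y)| = |G| / |conj. class of x³y| = 38 / 19 = 2.
The 2 elements commuting with x³y are {e, x³y}.

Answer: {e, x³y}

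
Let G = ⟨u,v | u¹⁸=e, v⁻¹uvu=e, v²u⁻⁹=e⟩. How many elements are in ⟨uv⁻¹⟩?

|⟨uv⁻¹⟩| equals the order of uv⁻¹. Compute successive powers until reaching e:
  (uv⁻¹)¹ = uv⁻¹, (uv⁻¹)² = u⁹, (uv⁻¹)³ = uv, (uv⁻¹)⁴ = e.
The smallest positive k with (uv⁻¹)ᵏ = e is 4, so |⟨uv⁻¹⟩| = 4.

Answer: 4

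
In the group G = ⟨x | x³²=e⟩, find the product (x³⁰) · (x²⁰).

Compute (x³⁰) · (x²⁰) by multiplying left to right and reducing via the relations at each step:
  (x³⁰) · x²⁰ = x¹⁸

Answer: x¹⁸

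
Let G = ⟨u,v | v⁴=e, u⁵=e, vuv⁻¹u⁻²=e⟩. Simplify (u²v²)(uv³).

Compute (u²v²) · (uv³) by multiplying left to right and reducing via the relations at each step:
  (u²v²) · u = uv²
  (uv²) · v³ = uv

Answer: uv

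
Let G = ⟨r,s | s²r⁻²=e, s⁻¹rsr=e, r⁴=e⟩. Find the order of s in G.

Compute successive powers until reaching e:
  s¹ = s, s² = r², s³ = s⁻¹, s⁴ = e.
The smallest positive k with sᵏ = e is 4.

Answer: 4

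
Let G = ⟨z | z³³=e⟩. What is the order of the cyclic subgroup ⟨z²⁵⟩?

|⟨z²⁵⟩| equals the order of z²⁵. Compute successive powers until reaching e:
  (z²⁵)¹ = z²⁵, (z²⁵)² = z¹⁷, (z²⁵)³ = z⁹, (z²⁵)⁴ = z, (z²⁵)⁵ = z²⁶, (z²⁵)⁶ = z¹⁸, (z²⁵)⁷ = z¹⁰, (z²⁵)⁸ = z², (z²⁵)⁹ = z²⁷, (z²⁵)¹⁰ = z¹⁹, (z²⁵)¹¹ = z¹¹, (z²⁵)¹² = z³, (z²⁵)¹³ = z²⁸, (z²⁵)¹⁴ = z²⁰, (z²⁵)¹⁵ = z¹², (z²⁵)¹⁶ = z⁴, (z²⁵)¹⁷ = z²⁹, (z²⁵)¹⁸ = z²¹, (z²⁵)¹⁹ = z¹³, (z²⁵)²⁰ = z⁵, (z²⁵)²¹ = z³⁰, (z²⁵)²² = z²², (z²⁵)²³ = z¹⁴, (z²⁵)²⁴ = z⁶, (z²⁵)²⁵ = z³¹, (z²⁵)²⁶ = z²³, (z²⁵)²⁷ = z¹⁵, (z²⁵)²⁸ = z⁷, (z²⁵)²⁹ = z³², (z²⁵)³⁰ = z²⁴, (z²⁵)³¹ = z¹⁶, (z²⁵)³² = z⁸, (z²⁵)³³ = e.
The smallest positive k with (z²⁵)ᵏ = e is 33, so |⟨z²⁵⟩| = 33.

Answer: 33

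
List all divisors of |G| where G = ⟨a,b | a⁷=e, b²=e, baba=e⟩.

|G| = 14 = 2 · 7. By Lagrange's theorem the order of any subgroup divides 14; the divisors of 14 are 1, 2, 7, 14.

Answer: 1, 2, 7, 14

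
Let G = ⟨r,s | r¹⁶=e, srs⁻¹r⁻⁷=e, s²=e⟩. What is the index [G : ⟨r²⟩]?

First find ord(r²) by computing successive powers:
  (r²)¹ = r², (r²)² = r⁴, (r²)³ = r⁶, (r²)⁴ = r⁸, (r²)⁵ = r¹⁰, (r²)⁶ = r¹², (r²)⁷ = r¹⁴, (r²)⁸ = e.
So |⟨r²⟩| = ord(r²) = 8. With |G| = 32, by Lagrange [G : ⟨r²⟩] = 32/8 = 4.

Answer: 4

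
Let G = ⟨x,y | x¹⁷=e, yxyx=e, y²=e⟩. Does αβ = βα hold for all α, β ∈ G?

x·y = xy but y·x = x¹⁶y, so x·y ≠ y·x and G is not abelian.

Answer: No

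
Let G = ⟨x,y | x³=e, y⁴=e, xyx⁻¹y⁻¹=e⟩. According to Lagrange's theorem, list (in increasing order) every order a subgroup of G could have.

|G| = 12 = 2² · 3. By Lagrange's theorem the order of any subgroup divides 12; the divisors of 12 are 1, 2, 3, 4, 6, 12.

Answer: 1, 2, 3, 4, 6, 12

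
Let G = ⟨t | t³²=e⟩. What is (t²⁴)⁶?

Compute successive powers of (t²⁴), reducing at each step:
  (t²⁴)²: (t²⁴) · t²⁴ = t¹⁶
  (t²⁴)³: (t¹⁶) · t²⁴ = t⁸
  (t²⁴)⁴: (t⁸) · t²⁴ = e
  (t²⁴)⁵: e · t²⁴ = t²⁴
  (t²⁴)⁶: (t²⁴) · t²⁴ = t¹⁶

Answer: t¹⁶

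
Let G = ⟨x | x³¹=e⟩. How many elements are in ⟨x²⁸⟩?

|⟨x²⁸⟩| equals the order of x²⁸. Compute successive powers until reaching e:
  (x²⁸)¹ = x²⁸, (x²⁸)² = x²⁵, (x²⁸)³ = x²², (x²⁸)⁴ = x¹⁹, (x²⁸)⁵ = x¹⁶, (x²⁸)⁶ = x¹³, (x²⁸)⁷ = x¹⁰, (x²⁸)⁸ = x⁷, (x²⁸)⁹ = x⁴, (x²⁸)¹⁰ = x, (x²⁸)¹¹ = x²⁹, (x²⁸)¹² = x²⁶, (x²⁸)¹³ = x²³, (x²⁸)¹⁴ = x²⁰, (x²⁸)¹⁵ = x¹⁷, (x²⁸)¹⁶ = x¹⁴, (x²⁸)¹⁷ = x¹¹, (x²⁸)¹⁸ = x⁸, (x²⁸)¹⁹ = x⁵, (x²⁸)²⁰ = x², (x²⁸)²¹ = x³⁰, (x²⁸)²² = x²⁷, (x²⁸)²³ = x²⁴, (x²⁸)²⁴ = x²¹, (x²⁸)²⁵ = x¹⁸, (x²⁸)²⁶ = x¹⁵, (x²⁸)²⁷ = x¹², (x²⁸)²⁸ = x⁹, (x²⁸)²⁹ = x⁶, (x²⁸)³⁰ = x³, (x²⁸)³¹ = e.
The smallest positive k with (x²⁸)ᵏ = e is 31, so |⟨x²⁸⟩| = 31.

Answer: 31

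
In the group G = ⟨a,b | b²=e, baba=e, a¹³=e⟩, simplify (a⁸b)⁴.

Compute successive powers of (a⁸b), reducing at each step:
  (a⁸b)²: (a⁸b) · a⁸ = b;   b · b = e
  (a⁸b)³: e · a⁸ = a⁸;   (a⁸) · b = a⁸b
  (a⁸b)⁴: (a⁸b) · a⁸ = b;   b · b = e

Answer: e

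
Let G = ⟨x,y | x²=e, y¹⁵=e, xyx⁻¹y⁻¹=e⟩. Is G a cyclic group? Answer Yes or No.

|G| = 30. The element xy has order 30 (its powers give 30 distinct elements), so ⟨xy⟩ = G and G is cyclic.

Answer: Yes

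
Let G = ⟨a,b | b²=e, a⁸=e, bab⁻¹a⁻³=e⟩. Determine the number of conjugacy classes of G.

The conjugacy classes (representative and size) are:
  [e] (size 1), [a³] (size 2), [a²] (size 2), [a⁴] (size 1), [a⁵] (size 2), [a⁴b] (size 4), [ab] (size 4).
Class equation: 1 + 2 + 2 + 1 + 2 + 4 + 4 = 16 = |G|. So G has 7 conjugacy classes.

Answer: 7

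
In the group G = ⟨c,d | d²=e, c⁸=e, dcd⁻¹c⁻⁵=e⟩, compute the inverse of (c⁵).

The order of (c⁵) is 8 (smallest k with (c⁵)ᵏ = e), so (c⁵)⁻¹ = (c⁵)⁷ = c³.
Check: (c⁵) · (c³) → (c⁵) · c³ = e, giving e as required.

Answer: c³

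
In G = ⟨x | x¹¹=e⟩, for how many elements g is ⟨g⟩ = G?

G is cyclic of order 11. An element generates G iff its order is 11, and a cyclic group of order 11 has exactly φ(11) = 10 such elements.

Answer: 10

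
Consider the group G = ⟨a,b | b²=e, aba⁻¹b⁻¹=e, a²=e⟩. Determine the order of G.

Enumerate words in the generators, reducing via the relations: the distinct elements are
  {a, b, e, ab}.
No further products give new elements, so |G| = 4.

Answer: 4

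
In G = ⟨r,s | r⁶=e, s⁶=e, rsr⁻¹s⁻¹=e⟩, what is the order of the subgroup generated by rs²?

|⟨rs²⟩| equals the order of rs². Compute successive powers until reaching e:
  (rs²)¹ = rs², (rs²)² = r²s⁴, (rs²)³ = r³, (rs²)⁴ = r⁴s², (rs²)⁵ = r⁵s⁴, (rs²)⁶ = e.
The smallest positive k with (rs²)ᵏ = e is 6, so |⟨rs²⟩| = 6.

Answer: 6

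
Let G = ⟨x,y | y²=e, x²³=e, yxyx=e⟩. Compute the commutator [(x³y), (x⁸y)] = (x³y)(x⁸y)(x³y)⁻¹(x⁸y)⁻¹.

[(x³y), (x⁸y)] = (x³y)·(x⁸y)·(x³y)⁻¹·(x⁸y)⁻¹.
  (x³y) · (x⁸y) = x¹⁸
  (x¹⁸) · (x³y) = x²¹y
  (x²¹y) · (x⁸y) = x¹³

Answer: x¹³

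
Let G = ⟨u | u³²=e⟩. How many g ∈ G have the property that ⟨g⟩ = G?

G is cyclic of order 32. An element generates G iff its order is 32, and a cyclic group of order 32 has exactly φ(32) = 16 such elements.

Answer: 16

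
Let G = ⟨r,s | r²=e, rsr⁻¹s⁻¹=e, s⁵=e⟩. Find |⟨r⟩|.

|⟨r⟩| equals the order of r. Compute successive powers until reaching e:
  r¹ = r, r² = e.
The smallest positive k with rᵏ = e is 2, so |⟨r⟩| = 2.

Answer: 2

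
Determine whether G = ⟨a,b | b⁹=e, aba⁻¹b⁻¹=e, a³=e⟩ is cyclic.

|G| = 27, but the maximum element order in G is 9 < 27. No single element generates all of G, so G is not cyclic.

Answer: No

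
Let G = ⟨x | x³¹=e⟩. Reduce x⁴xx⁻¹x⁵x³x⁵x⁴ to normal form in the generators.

Multiply left to right, reducing at each step:
  (x⁴) · x = x⁵
  (x⁵) · x⁻¹ = x⁴
  (x⁴) · x⁵ = x⁹
  (x⁹) · x³ = x¹²
  (x¹²) · x⁵ = x¹⁷
  (x¹⁷) · x⁴ = x²¹

Answer: x²¹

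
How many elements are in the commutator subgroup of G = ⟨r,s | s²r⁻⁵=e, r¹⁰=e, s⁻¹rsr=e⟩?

G' = [G, G] is generated by all commutators. The generator-pair commutators are: [r, s] = r².
The subgroup they normally generate is {e, r², r⁴, r⁶, r⁸}, of order 5.
Check: |G/G'| = 20/5 = 4 is the order of the abelianisation.

Answer: 5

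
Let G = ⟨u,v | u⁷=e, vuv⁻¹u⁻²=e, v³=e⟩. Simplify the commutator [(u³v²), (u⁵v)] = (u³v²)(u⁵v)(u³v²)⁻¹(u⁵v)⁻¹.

[(u³v²), (u⁵v)] = (u³v²)·(u⁵v)·(u³v²)⁻¹·(u⁵v)⁻¹.
  (u³v²) · (u⁵v) = u²
  (u²) · (uv) = u³v
  (u³v) · (uv²) = u⁵

Answer: u⁵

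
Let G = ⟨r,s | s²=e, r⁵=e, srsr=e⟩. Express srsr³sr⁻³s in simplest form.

Multiply left to right, reducing at each step:
  s · r = r⁴s
  (r⁴s) · s = r⁴
  (r⁴) · r³ = r²
  (r²) · s = r²s
  (r²s) · r⁻³ = s
  s · s = e

Answer: e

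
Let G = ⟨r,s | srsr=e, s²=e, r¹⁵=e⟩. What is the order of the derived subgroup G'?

G' = [G, G] is generated by all commutators. The generator-pair commutators are: [r, s] = r².
The subgroup they normally generate is {e, r, r², r³, r⁴, r⁵, r⁶, r⁷, r⁸, r⁹, r¹⁰, r¹¹, r¹², r¹³, r¹⁴}, of order 15.
Check: |G/G'| = 30/15 = 2 is the order of the abelianisation.

Answer: 15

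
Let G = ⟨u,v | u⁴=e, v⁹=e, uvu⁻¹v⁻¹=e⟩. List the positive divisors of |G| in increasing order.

|G| = 36 = 2² · 3². By Lagrange's theorem the order of any subgroup divides 36; the divisors of 36 are 1, 2, 3, 4, 6, 9, 12, 18, 36.

Answer: 1, 2, 3, 4, 6, 9, 12, 18, 36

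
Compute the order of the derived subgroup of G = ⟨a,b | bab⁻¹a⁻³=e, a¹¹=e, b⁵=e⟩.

G' = [G, G] is generated by all commutators. The generator-pair commutators are: [a, b] = a⁹.
The subgroup they normally generate is {e, a, a², a³, a⁴, a⁵, a⁶, a⁷, a⁸, a⁹, a¹⁰}, of order 11.
Check: |G/G'| = 55/11 = 5 is the order of the abelianisation.

Answer: 11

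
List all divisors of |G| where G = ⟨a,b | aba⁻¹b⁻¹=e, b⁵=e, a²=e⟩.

|G| = 10 = 2 · 5. By Lagrange's theorem the order of any subgroup divides 10; the divisors of 10 are 1, 2, 5, 10.

Answer: 1, 2, 5, 10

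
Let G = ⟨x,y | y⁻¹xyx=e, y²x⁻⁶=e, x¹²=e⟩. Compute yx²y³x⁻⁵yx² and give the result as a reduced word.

Multiply left to right, reducing at each step:
  y · x² = x⁴y⁻¹
  (x⁴y⁻¹) · y³ = x¹⁰
  (x¹⁰) · x⁻⁵ = x⁵
  (x⁵) · y = x⁵y
  (x⁵y) · x² = x³y

Answer: x³y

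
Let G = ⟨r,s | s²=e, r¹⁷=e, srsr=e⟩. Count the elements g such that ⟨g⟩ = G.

⟨g⟩ = G would require ord(g) = |G| = 34, but the maximum element order in G is 17 < 34. So G is not cyclic and no single element generates it: the count is 0.

Answer: 0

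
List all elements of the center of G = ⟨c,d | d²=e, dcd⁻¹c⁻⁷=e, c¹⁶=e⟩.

An element z ∈ Z(G) iff z commutes with every generator.
For example c⁸ is central: (c⁸)·c = c⁹ = c·(c⁸); (c⁸)·d = c⁸d = d·(c⁸).
Whereas c ∉ Z(G) since c·d = cd ≠ c⁷d = d·c.
Checking each of the 32 elements this way gives Z(G) = {e, c⁸}, of order 2.

Answer: {e, c⁸}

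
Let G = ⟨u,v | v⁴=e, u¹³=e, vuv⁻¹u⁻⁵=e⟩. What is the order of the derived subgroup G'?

G' = [G, G] is generated by all commutators. The generator-pair commutators are: [u, v] = u⁹.
The subgroup they normally generate is {e, u, u², u³, u⁴, u⁵, u⁶, u⁷, u⁸, u⁹, u¹⁰, u¹¹, u¹²}, of order 13.
Check: |G/G'| = 52/13 = 4 is the order of the abelianisation.

Answer: 13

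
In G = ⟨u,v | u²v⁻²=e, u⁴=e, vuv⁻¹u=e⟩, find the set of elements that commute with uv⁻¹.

⟨uv⁻¹⟩ ⊆ C_G(uv⁻¹) since powers of uv⁻¹ commute with uv⁻¹; so |C_G(uv⁻¹)| ≥ |⟨uv⁻¹⟩| = 4.
By orbit–stabilizer, |C_G(uv⁻¹)| = |G| / |conj. class of uv⁻¹| = 8 / 2 = 4.
The 4 elements commuting with uv⁻¹ are {e, u², uv⁻¹, uv}.

Answer: {e, u², uv⁻¹, uv}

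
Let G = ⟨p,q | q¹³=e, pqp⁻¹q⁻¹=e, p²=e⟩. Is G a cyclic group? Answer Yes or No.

|G| = 26. The element pq has order 26 (its powers give 26 distinct elements), so ⟨pq⟩ = G and G is cyclic.

Answer: Yes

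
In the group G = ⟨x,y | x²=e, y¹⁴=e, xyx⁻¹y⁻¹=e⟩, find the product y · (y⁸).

Compute y · (y⁸) by multiplying left to right and reducing via the relations at each step:
  y · y⁸ = y⁹

Answer: y⁹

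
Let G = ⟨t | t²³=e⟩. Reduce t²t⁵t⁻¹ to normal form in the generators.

Multiply left to right, reducing at each step:
  (t²) · t⁵ = t⁷
  (t⁷) · t⁻¹ = t⁶

Answer: t⁶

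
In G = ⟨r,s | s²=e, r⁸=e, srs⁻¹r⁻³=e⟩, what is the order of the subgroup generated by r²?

|⟨r²⟩| equals the order of r². Compute successive powers until reaching e:
  (r²)¹ = r², (r²)² = r⁴, (r²)³ = r⁶, (r²)⁴ = e.
The smallest positive k with (r²)ᵏ = e is 4, so |⟨r²⟩| = 4.

Answer: 4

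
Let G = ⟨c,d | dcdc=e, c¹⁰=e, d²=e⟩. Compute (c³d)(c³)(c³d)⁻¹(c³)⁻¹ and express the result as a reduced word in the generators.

[(c³d), (c³)] = (c³d)·(c³)·(c³d)⁻¹·(c³)⁻¹.
  (c³d) · (c³) = d
  d · (c³d) = c⁷
  (c⁷) · (c⁷) = c⁴

Answer: c⁴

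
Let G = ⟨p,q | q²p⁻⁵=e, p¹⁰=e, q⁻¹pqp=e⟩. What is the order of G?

Enumerate words in the generators, reducing via the relations: the distinct elements are
  {e, p, q, pq, p², p³, p⁴, p⁵, p⁶, p⁷, p⁸, p⁹, p²q, p³q, p⁴q, q⁻¹, pq⁻¹, p²q⁻¹, p³q⁻¹, p⁴q⁻¹}.
No further products give new elements, so |G| = 20.

Answer: 20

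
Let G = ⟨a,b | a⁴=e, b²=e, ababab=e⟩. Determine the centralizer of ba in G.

⟨ba⟩ ⊆ C_G(ba) since powers of ba commute with ba; so |C_G(ba)| ≥ |⟨ba⟩| = 3.
By orbit–stabilizer, |C_G(ba)| = |G| / |conj. class of ba| = 24 / 8 = 3.
The 3 elements commuting with ba are {e, a³b, ba}.

Answer: {e, a³b, ba}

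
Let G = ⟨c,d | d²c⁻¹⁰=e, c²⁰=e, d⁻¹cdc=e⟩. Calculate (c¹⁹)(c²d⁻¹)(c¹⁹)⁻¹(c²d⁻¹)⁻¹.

[(c¹⁹), (c²d⁻¹)] = (c¹⁹)·(c²d⁻¹)·(c¹⁹)⁻¹·(c²d⁻¹)⁻¹.
  (c¹⁹) · (c²d⁻¹) = cd⁻¹
  (cd⁻¹) · c = d⁻¹
  (d⁻¹) · (c²d) = c¹⁸

Answer: c¹⁸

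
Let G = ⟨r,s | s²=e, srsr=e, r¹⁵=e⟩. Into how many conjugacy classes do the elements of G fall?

The conjugacy classes (representative and size) are:
  [e] (size 1), [r¹⁴] (size 2), [r²] (size 2), [r³] (size 2), [r⁴] (size 2), [r¹⁰] (size 2), [r⁹] (size 2), [r⁷] (size 2), [r¹³s] (size 15).
Class equation: 1 + 2 + 2 + 2 + 2 + 2 + 2 + 2 + 15 = 30 = |G|. So G has 9 conjugacy classes.

Answer: 9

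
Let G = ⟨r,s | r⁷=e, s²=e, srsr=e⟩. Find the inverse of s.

The order of s is 2 (smallest k with sᵏ = e), so s⁻¹ = s¹ = s.
Check: s · s → s · s = e, giving e as required.

Answer: s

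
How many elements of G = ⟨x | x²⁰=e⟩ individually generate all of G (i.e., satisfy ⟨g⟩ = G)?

G is cyclic of order 20. An element generates G iff its order is 20, and a cyclic group of order 20 has exactly φ(20) = 8 such elements.

Answer: 8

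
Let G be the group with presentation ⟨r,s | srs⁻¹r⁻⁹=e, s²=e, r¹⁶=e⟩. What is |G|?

Enumerate words in the generators, reducing via the relations: the distinct elements are
  {e, r, s, rs, r², r³, r⁴, r⁵, r⁶, r⁷, r⁸, r⁹, r²s, r³s, r¹², r¹³, r¹¹, r¹⁰, r¹⁴, r¹⁵, r⁴s, r⁵s, r⁶s, r⁷s, r⁸s, r⁹s, r¹²s, r¹³s, r¹¹s, r¹⁰s, r¹⁴s, r¹⁵s}.
No further products give new elements, so |G| = 32.

Answer: 32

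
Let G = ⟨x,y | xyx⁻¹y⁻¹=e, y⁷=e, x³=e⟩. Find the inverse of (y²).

The order of (y²) is 7 (smallest k with (y²)ᵏ = e), so (y²)⁻¹ = (y²)⁶ = y⁵.
Check: (y²) · (y⁵) → (y²) · y⁵ = e, giving e as required.

Answer: y⁵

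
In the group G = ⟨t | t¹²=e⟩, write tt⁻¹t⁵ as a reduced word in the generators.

Multiply left to right, reducing at each step:
  t · t⁻¹ = e
  e · t⁵ = t⁵

Answer: t⁵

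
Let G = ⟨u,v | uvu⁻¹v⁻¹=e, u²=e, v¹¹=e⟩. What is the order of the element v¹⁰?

Compute successive powers until reaching e:
  (v¹⁰)¹ = v¹⁰, (v¹⁰)² = v⁹, (v¹⁰)³ = v⁸, (v¹⁰)⁴ = v⁷, (v¹⁰)⁵ = v⁶, (v¹⁰)⁶ = v⁵, (v¹⁰)⁷ = v⁴, (v¹⁰)⁸ = v³, (v¹⁰)⁹ = v², (v¹⁰)¹⁰ = v, (v¹⁰)¹¹ = e.
The smallest positive k with (v¹⁰)ᵏ = e is 11.

Answer: 11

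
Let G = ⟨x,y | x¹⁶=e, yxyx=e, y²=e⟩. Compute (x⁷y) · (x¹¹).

Compute (x⁷y) · (x¹¹) by multiplying left to right and reducing via the relations at each step:
  (x⁷y) · x¹¹ = x¹²y

Answer: x¹²y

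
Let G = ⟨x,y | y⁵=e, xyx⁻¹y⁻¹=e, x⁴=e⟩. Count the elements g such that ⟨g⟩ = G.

G is cyclic of order 20. An element generates G iff its order is 20, and a cyclic group of order 20 has exactly φ(20) = 8 such elements.

Answer: 8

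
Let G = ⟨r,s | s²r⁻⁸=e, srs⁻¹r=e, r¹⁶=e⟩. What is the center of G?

An element z ∈ Z(G) iff z commutes with every generator.
For example r⁸ is central: (r⁸)·r = r⁹ = r·(r⁸); (r⁸)·s = s⁻¹ = s·(r⁸).
Whereas r ∉ Z(G) since r·s = rs ≠ r⁷s⁻¹ = s·r.
Checking each of the 32 elements this way gives Z(G) = {e, r⁸}, of order 2.

Answer: {e, r⁸}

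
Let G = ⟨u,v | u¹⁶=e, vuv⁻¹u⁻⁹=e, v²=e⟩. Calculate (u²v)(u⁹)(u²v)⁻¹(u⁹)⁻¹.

[(u²v), (u⁹)] = (u²v)·(u⁹)·(u²v)⁻¹·(u⁹)⁻¹.
  (u²v) · (u⁹) = u³v
  (u³v) · (u¹⁴v) = u
  u · (u⁷) = u⁸

Answer: u⁸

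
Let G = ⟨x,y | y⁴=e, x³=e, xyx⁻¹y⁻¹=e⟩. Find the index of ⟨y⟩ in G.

First find ord(y) by computing successive powers:
  y¹ = y, y² = y², y³ = y³, y⁴ = e.
So |⟨y⟩| = ord(y) = 4. With |G| = 12, by Lagrange [G : ⟨y⟩] = 12/4 = 3.

Answer: 3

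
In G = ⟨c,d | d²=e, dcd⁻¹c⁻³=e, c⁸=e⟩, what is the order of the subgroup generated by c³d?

|⟨c³d⟩| equals the order of c³d. Compute successive powers until reaching e:
  (c³d)¹ = c³d, (c³d)² = c⁴, (c³d)³ = c⁷d, (c³d)⁴ = e.
The smallest positive k with (c³d)ᵏ = e is 4, so |⟨c³d⟩| = 4.

Answer: 4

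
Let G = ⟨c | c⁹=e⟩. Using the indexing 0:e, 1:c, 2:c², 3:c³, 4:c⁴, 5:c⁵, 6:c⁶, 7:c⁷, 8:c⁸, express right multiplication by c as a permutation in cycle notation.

(0 1 2 3 4 5 6 7 8)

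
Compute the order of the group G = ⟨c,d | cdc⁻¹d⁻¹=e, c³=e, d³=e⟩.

Enumerate words in the generators, reducing via the relations: the distinct elements are
  {c, d, e, cd, c², d², cd², c²d, c²d²}.
No further products give new elements, so |G| = 9.

Answer: 9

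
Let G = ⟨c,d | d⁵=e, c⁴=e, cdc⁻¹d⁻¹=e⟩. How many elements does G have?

Enumerate words in the generators, reducing via the relations: the distinct elements are
  {c, d, e, cd, c², c³, d², d³, d⁴, cd², cd³, cd⁴, c²d, c³d, c²d², c²d³, c²d⁴, c³d², c³d³, c³d⁴}.
No further products give new elements, so |G| = 20.

Answer: 20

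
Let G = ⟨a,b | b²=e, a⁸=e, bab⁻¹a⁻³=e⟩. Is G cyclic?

Every cyclic group is abelian. But a·b = ab while b·a = a³b, so a·b ≠ b·a and G is not abelian. Hence G is not cyclic.

Answer: No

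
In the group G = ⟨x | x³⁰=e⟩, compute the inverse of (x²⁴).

The order of (x²⁴) is 5 (smallest k with (x²⁴)ᵏ = e), so (x²⁴)⁻¹ = (x²⁴)⁴ = x⁶.
Check: (x²⁴) · (x⁶) → (x²⁴) · x⁶ = e, giving e as required.

Answer: x⁶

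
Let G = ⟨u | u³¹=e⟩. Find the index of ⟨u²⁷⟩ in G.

First find ord(u²⁷) by computing successive powers:
  (u²⁷)¹ = u²⁷, (u²⁷)² = u²³, (u²⁷)³ = u¹⁹, (u²⁷)⁴ = u¹⁵, (u²⁷)⁵ = u¹¹, (u²⁷)⁶ = u⁷, (u²⁷)⁷ = u³, (u²⁷)⁸ = u³⁰, (u²⁷)⁹ = u²⁶, (u²⁷)¹⁰ = u²², (u²⁷)¹¹ = u¹⁸, (u²⁷)¹² = u¹⁴, (u²⁷)¹³ = u¹⁰, (u²⁷)¹⁴ = u⁶, (u²⁷)¹⁵ = u², (u²⁷)¹⁶ = u²⁹, (u²⁷)¹⁷ = u²⁵, (u²⁷)¹⁸ = u²¹, (u²⁷)¹⁹ = u¹⁷, (u²⁷)²⁰ = u¹³, (u²⁷)²¹ = u⁹, (u²⁷)²² = u⁵, (u²⁷)²³ = u, (u²⁷)²⁴ = u²⁸, (u²⁷)²⁵ = u²⁴, (u²⁷)²⁶ = u²⁰, (u²⁷)²⁷ = u¹⁶, (u²⁷)²⁸ = u¹², (u²⁷)²⁹ = u⁸, (u²⁷)³⁰ = u⁴, (u²⁷)³¹ = e.
So |⟨u²⁷⟩| = ord(u²⁷) = 31. With |G| = 31, by Lagrange [G : ⟨u²⁷⟩] = 31/31 = 1.

Answer: 1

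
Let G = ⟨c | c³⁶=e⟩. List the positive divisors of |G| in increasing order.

|G| = 36 = 2² · 3². By Lagrange's theorem the order of any subgroup divides 36; the divisors of 36 are 1, 2, 3, 4, 6, 9, 12, 18, 36.

Answer: 1, 2, 3, 4, 6, 9, 12, 18, 36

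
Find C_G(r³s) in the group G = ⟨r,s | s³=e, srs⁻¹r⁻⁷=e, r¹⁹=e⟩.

⟨r³s⟩ ⊆ C_G(r³s) since powers of r³s commute with r³s; so |C_G(r³s)| ≥ |⟨r³s⟩| = 3.
By orbit–stabilizer, |C_G(r³s)| = |G| / |conj. class of r³s| = 57 / 19 = 3.
The 3 elements commuting with r³s are {e, r³s, r⁵s²}.

Answer: {e, r³s, r⁵s²}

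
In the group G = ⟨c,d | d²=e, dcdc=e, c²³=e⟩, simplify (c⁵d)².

Compute successive powers of (c⁵d), reducing at each step:
  (c⁵d)²: (c⁵d) · c⁵ = d;   d · d = e

Answer: e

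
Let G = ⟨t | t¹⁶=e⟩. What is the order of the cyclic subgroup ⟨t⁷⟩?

|⟨t⁷⟩| equals the order of t⁷. Compute successive powers until reaching e:
  (t⁷)¹ = t⁷, (t⁷)² = t¹⁴, (t⁷)³ = t⁵, (t⁷)⁴ = t¹², (t⁷)⁵ = t³, (t⁷)⁶ = t¹⁰, (t⁷)⁷ = t, (t⁷)⁸ = t⁸, (t⁷)⁹ = t¹⁵, (t⁷)¹⁰ = t⁶, (t⁷)¹¹ = t¹³, (t⁷)¹² = t⁴, (t⁷)¹³ = t¹¹, (t⁷)¹⁴ = t², (t⁷)¹⁵ = t⁹, (t⁷)¹⁶ = e.
The smallest positive k with (t⁷)ᵏ = e is 16, so |⟨t⁷⟩| = 16.

Answer: 16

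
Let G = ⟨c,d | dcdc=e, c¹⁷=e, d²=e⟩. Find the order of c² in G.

Compute successive powers until reaching e:
  (c²)¹ = c², (c²)² = c⁴, (c²)³ = c⁶, (c²)⁴ = c⁸, (c²)⁵ = c¹⁰, (c²)⁶ = c¹², (c²)⁷ = c¹⁴, (c²)⁸ = c¹⁶, (c²)⁹ = c, (c²)¹⁰ = c³, (c²)¹¹ = c⁵, (c²)¹² = c⁷, (c²)¹³ = c⁹, (c²)¹⁴ = c¹¹, (c²)¹⁵ = c¹³, (c²)¹⁶ = c¹⁵, (c²)¹⁷ = e.
The smallest positive k with (c²)ᵏ = e is 17.

Answer: 17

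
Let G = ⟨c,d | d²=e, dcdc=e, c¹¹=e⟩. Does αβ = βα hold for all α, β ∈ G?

c·d = cd but d·c = c¹⁰d, so c·d ≠ d·c and G is not abelian.

Answer: No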